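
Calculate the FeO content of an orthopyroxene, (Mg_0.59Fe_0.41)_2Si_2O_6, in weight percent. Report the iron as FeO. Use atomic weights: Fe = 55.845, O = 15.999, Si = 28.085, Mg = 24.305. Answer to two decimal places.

25.99 wt%

Molar mass of (Mg_0.59Fe_0.41)_2Si_2O_6 = 1.18×24.305 + 0.82×55.845 + 2×28.085 + 6×15.999 = 226.637 g/mol.
Each formula unit contains 0.82 Fe, equivalent to 0.82/1 = 0.8200 mol FeO.
M(FeO) = 1×55.845 + 1×15.999 = 71.844 g/mol.
Mass of FeO per formula unit = 0.8200 × 71.844 = 58.912 g.
FeO wt% = 58.912 / 226.637 × 100 = 25.99%.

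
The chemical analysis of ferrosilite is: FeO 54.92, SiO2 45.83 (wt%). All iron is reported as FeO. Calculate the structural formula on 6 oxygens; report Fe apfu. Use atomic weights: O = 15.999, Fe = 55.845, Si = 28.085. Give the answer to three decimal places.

54.92 wt% FeO ÷ 71.844 g/mol = 0.76443 mol, giving 0.76443 Fe and 0.76443 O.
45.83 wt% SiO2 ÷ 60.083 g/mol = 0.76278 mol, giving 0.76278 Si and 1.52556 O.
Oxygen sums to 2.28999; scaling by 6/2.28999 = 2.62010 puts the formula on 6 O.
Fe: 0.76443 × 2.62010 = 2.003 atoms per formula unit.

2.003 Fe apfu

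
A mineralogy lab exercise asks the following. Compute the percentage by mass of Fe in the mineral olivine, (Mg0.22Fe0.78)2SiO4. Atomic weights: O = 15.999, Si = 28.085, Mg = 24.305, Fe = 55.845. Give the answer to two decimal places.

45.88 mass %

M((Mg0.22Fe0.78)2SiO4) = 189.893 g/mol.
Fe contributes 1.56 × 55.845 = 87.118 g per mole.
87.118/189.893 = 0.4588 → 45.88%.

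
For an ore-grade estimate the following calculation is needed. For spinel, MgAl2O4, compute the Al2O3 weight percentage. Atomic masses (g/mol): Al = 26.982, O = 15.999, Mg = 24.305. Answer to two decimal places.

71.67 wt%

M(MgAl2O4) = 142.265 g/mol; M(Al2O3) = 101.961 g/mol.
Moles Al2O3 per formula unit = 2 Al ÷ 2 = 1.0000.
Al2O3 fraction = (1.0000 × 101.961) / 142.265 = 101.961/142.265 = 0.7167.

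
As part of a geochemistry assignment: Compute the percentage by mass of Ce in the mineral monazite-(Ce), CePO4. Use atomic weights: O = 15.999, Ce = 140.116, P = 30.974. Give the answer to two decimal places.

59.60 wt%

Formula mass = 1·140.116 + 1·30.974 + 4·15.999 = 235.086 g/mol, of which 140.116 g is Ce.
So Ce makes up 140.116/235.086 = 0.5960 of the mass, i.e. 59.60%.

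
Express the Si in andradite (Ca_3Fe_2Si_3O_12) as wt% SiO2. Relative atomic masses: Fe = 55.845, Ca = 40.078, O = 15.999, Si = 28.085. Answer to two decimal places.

35.47 wt%

M(Ca_3Fe_2Si_3O_12) = 508.167 g/mol; M(SiO2) = 60.083 g/mol.
Moles SiO2 per formula unit = 3 Si ÷ 1 = 3.0000.
SiO2 fraction = (3.0000 × 60.083) / 508.167 = 180.249/508.167 = 0.3547.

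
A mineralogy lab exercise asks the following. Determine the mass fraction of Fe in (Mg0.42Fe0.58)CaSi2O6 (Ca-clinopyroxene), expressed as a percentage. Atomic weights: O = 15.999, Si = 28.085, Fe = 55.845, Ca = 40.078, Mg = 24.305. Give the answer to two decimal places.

Formula mass = 0.42·24.305 + 0.58·55.845 + 1·40.078 + 2·28.085 + 6·15.999 = 234.840 g/mol, of which 32.390 g is Fe.
So Fe makes up 32.390/234.840 = 0.1379 of the mass, i.e. 13.79%.

13.79 wt%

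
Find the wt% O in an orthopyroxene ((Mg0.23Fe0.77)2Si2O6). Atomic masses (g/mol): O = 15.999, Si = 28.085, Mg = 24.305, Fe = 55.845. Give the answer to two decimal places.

38.50 wt%

Molar mass of (Mg0.23Fe0.77)2Si2O6: 0.46·24.305 + 1.54·55.845 + 2·28.085 + 6·15.999 = 249.346 g/mol.
Mass of O per formula unit: 6 × 15.999 = 95.994 g.
Weight fraction O = 95.994 / 249.346 = 0.3850.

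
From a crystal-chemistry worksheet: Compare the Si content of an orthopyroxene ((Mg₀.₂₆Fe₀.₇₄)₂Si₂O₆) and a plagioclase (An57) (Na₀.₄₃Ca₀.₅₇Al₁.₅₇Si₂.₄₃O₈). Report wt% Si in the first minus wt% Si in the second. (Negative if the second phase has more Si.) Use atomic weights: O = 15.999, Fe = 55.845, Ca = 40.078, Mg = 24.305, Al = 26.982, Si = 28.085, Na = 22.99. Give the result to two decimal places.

First mineral: 56.170 g Si in 247.453 g formula = 22.70 wt% Si.
Second mineral: 68.247 g Si in 271.330 g formula = 25.15 wt% Si.
22.70% − 25.15% gives a difference of -2.45 percentage points.

-2.45 percentage points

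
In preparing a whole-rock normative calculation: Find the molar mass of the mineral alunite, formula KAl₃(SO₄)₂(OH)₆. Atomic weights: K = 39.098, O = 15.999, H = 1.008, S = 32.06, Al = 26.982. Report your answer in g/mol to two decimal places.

414.20 g/mol

M = 1×39.098 + 3×26.982 + 2×32.06 + 14×15.999 + 6×1.008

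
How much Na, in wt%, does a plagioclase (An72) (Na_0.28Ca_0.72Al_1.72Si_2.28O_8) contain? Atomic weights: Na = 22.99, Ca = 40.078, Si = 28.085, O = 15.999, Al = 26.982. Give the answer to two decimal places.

2.35 wt%

Molar mass of Na_0.28Ca_0.72Al_1.72Si_2.28O_8: 0.28*22.99 + 0.72*40.078 + 1.72*26.982 + 2.28*28.085 + 8*15.999 = 273.728 g/mol.
Mass of Na per formula unit: 0.28 × 22.99 = 6.437 g.
Weight fraction Na = 6.437 / 273.728 = 0.0235.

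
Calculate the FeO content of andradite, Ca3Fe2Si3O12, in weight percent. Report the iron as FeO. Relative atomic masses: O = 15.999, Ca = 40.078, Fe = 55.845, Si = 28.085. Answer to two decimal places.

M(Ca3Fe2Si3O12) = 508.167 g/mol; M(FeO) = 71.844 g/mol.
Moles FeO per formula unit = 2 Fe ÷ 1 = 2.0000.
FeO fraction = (2.0000 × 71.844) / 508.167 = 143.688/508.167 = 0.2828.

28.28 wt%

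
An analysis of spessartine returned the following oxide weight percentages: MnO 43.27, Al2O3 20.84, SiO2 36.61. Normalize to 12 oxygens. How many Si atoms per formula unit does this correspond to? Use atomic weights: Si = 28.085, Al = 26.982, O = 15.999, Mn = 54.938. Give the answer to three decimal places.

2.994 Si apfu

MnO (M=70.937): mol = 0.60998; Mn = 0.60998, O = 0.60998.
Al2O3 (M=101.961): mol = 0.20439; Al = 0.40878, O = 0.61317.
SiO2 (M=60.083): mol = 0.60932; Si = 0.60932, O = 1.21864.
ΣO = 2.44179; factor = 12/ΣO = 4.91443.
Si apfu = 0.60932 × 4.91443 = 2.994.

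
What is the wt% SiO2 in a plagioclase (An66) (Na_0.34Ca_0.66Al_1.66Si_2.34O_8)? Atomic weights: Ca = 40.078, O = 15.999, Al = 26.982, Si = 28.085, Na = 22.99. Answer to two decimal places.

51.54 wt%

M(Na_0.34Ca_0.66Al_1.66Si_2.34O_8) = 272.769 g/mol; M(SiO2) = 60.083 g/mol.
Moles SiO2 per formula unit = 2.34 Si ÷ 1 = 2.3400.
SiO2 fraction = (2.3400 × 60.083) / 272.769 = 140.594/272.769 = 0.5154.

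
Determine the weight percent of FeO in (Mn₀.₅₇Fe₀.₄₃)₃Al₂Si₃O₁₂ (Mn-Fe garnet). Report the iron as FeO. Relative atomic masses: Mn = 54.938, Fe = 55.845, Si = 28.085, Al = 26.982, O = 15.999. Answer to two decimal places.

18.68 wt%

M((Mn₀.₅₇Fe₀.₄₃)₃Al₂Si₃O₁₂) = 496.191 g/mol; M(FeO) = 71.844 g/mol.
Moles FeO per formula unit = 1.29 Fe ÷ 1 = 1.2900.
FeO fraction = (1.2900 × 71.844) / 496.191 = 92.679/496.191 = 0.1868.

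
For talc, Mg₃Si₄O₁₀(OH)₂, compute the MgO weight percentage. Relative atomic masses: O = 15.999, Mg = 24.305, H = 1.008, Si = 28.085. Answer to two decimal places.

31.88 wt%

Formula mass = 379.259 g/mol.
3 Mg → 3.0000 mol MgO per formula unit; M(MgO) = 40.304, so MgO mass = 120.912 g.
120.912/379.259 × 100 = 31.88 wt%.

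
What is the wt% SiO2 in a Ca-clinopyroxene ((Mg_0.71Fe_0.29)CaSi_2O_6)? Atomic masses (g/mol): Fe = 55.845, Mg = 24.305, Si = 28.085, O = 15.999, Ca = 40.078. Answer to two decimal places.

Formula mass = 225.694 g/mol.
2 Si → 2.0000 mol SiO2 per formula unit; M(SiO2) = 60.083, so SiO2 mass = 120.166 g.
120.166/225.694 × 100 = 53.24 wt%.

53.24 wt%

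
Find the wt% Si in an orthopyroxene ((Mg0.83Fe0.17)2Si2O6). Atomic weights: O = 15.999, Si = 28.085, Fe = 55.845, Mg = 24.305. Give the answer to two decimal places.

26.56 wt%

Formula mass = 1.66·24.305 + 0.34·55.845 + 2·28.085 + 6·15.999 = 211.498 g/mol, of which 56.170 g is Si.
So Si makes up 56.170/211.498 = 0.2656 of the mass, i.e. 26.56%.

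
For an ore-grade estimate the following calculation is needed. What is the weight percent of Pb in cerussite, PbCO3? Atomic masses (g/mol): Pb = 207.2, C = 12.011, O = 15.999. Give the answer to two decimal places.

77.54 mass %

Formula mass = 1·207.2 + 1·12.011 + 3·15.999 = 267.208 g/mol, of which 207.200 g is Pb.
So Pb makes up 207.200/267.208 = 0.7754 of the mass, i.e. 77.54%.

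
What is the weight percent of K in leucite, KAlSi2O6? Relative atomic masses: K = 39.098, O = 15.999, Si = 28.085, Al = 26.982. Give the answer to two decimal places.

Molar mass of KAlSi2O6: 1·39.098 + 1·26.982 + 2·28.085 + 6·15.999 = 218.244 g/mol.
Mass of K per formula unit: 1 × 39.098 = 39.098 g.
Weight fraction K = 39.098 / 218.244 = 0.1791.

17.91 wt%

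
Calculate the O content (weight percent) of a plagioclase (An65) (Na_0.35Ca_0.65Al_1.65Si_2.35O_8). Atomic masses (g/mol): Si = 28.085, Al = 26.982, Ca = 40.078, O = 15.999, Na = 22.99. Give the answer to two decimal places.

Formula mass = 0.35*22.99 + 0.65*40.078 + 1.65*26.982 + 2.35*28.085 + 8*15.999 = 272.609 g/mol, of which 127.992 g is O.
So O makes up 127.992/272.609 = 0.4695 of the mass, i.e. 46.95%.

46.95 weight percent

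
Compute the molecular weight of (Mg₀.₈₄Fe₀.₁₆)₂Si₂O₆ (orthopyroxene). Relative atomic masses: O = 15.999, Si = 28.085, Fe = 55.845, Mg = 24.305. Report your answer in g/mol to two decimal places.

Mg: 1.68 × 24.305 = 40.8324
Fe: 0.32 × 55.845 = 17.8704
Si: 2 × 28.085 = 56.1700
O: 6 × 15.999 = 95.9940
Summing the contributions gives the formula mass.

210.87 g/mol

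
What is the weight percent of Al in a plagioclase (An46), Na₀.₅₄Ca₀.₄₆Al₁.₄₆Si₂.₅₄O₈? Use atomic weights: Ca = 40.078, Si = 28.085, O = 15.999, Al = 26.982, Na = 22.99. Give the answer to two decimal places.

14.61 mass %

Formula mass = 0.54·22.99 + 0.46·40.078 + 1.46·26.982 + 2.54·28.085 + 8·15.999 = 269.572 g/mol, of which 39.394 g is Al.
So Al makes up 39.394/269.572 = 0.1461 of the mass, i.e. 14.61%.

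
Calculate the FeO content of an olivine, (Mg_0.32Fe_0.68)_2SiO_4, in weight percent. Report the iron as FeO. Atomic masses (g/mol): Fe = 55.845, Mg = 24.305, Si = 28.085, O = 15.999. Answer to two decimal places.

53.22 wt%

M((Mg_0.32Fe_0.68)_2SiO_4) = 183.585 g/mol; M(FeO) = 71.844 g/mol.
Moles FeO per formula unit = 1.36 Fe ÷ 1 = 1.3600.
FeO fraction = (1.3600 × 71.844) / 183.585 = 97.708/183.585 = 0.5322.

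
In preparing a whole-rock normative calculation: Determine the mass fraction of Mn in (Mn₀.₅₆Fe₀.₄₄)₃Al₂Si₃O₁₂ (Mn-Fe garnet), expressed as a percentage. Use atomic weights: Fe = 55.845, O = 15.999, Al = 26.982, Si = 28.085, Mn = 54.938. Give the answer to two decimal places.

Formula mass = 1.68·54.938 + 1.32·55.845 + 2·26.982 + 3·28.085 + 12·15.999 = 496.218 g/mol, of which 92.296 g is Mn.
So Mn makes up 92.296/496.218 = 0.1860 of the mass, i.e. 18.60%.

18.60 mass %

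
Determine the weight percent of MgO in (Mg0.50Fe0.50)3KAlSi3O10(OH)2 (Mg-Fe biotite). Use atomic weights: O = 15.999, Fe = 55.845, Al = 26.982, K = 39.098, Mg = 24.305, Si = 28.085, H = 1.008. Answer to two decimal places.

13.01 wt%

M((Mg0.50Fe0.50)3KAlSi3O10(OH)2) = 464.564 g/mol; M(MgO) = 40.304 g/mol.
Moles MgO per formula unit = 1.50 Mg ÷ 1 = 1.5000.
MgO fraction = (1.5000 × 40.304) / 464.564 = 60.456/464.564 = 0.1301.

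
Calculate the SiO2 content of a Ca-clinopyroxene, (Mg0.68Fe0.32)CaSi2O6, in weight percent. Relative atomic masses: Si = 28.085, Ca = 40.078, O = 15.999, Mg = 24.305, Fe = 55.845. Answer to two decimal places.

53.02 wt%

Formula mass = 226.640 g/mol.
2 Si → 2.0000 mol SiO2 per formula unit; M(SiO2) = 60.083, so SiO2 mass = 120.166 g.
120.166/226.640 × 100 = 53.02 wt%.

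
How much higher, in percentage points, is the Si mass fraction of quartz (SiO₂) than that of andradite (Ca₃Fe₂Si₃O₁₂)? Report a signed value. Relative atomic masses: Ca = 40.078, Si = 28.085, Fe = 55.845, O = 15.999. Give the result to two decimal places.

30.16 percentage points

M(SiO₂) = 60.083 g/mol, so wt% Si = 28.085/60.083 × 100 = 46.74%.
M(Ca₃Fe₂Si₃O₁₂) = 508.167 g/mol, so wt% Si = 84.255/508.167 × 100 = 16.58%.
46.74 − 16.58 = 30.16 pp.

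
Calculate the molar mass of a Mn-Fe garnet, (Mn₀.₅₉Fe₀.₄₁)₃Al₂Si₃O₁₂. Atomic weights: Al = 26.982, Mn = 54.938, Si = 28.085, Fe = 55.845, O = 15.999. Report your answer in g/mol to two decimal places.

M = 1.77(54.938) + 1.23(55.845) + 2(26.982) + 3(28.085) + 12(15.999)

496.14 g/mol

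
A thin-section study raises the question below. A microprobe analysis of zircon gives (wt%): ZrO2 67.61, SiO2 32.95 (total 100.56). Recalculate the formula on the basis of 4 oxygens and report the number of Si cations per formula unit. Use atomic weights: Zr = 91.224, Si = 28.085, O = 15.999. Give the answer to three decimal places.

ZrO2: 67.61/123.222 = 0.54868 mol → 0.54868 mol Zr, 1.09736 mol O.
SiO2: 32.95/60.083 = 0.54841 mol → 0.54841 mol Si, 1.09682 mol O.
Total oxygen = 2.19418 mol. Normalization factor = 4/2.19418 = 1.82300.
Si per 4 O = 0.54841 × 1.82300 = 1.000.

1.000 Si apfu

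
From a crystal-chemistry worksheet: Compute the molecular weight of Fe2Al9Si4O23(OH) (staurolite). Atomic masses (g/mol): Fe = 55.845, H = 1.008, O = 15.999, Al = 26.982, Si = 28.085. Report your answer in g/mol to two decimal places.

851.85 g/mol

M = 2×55.845 + 9×26.982 + 4×28.085 + 24×15.999 + 1×1.008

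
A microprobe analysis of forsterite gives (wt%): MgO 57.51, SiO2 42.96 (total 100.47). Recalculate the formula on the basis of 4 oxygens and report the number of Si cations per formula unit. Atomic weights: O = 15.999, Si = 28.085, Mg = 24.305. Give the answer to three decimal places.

1.001 Si apfu

57.51 wt% MgO ÷ 40.304 g/mol = 1.42691 mol, giving 1.42691 Mg and 1.42691 O.
42.96 wt% SiO2 ÷ 60.083 g/mol = 0.71501 mol, giving 0.71501 Si and 1.43002 O.
Oxygen sums to 2.85693; scaling by 4/2.85693 = 1.40010 puts the formula on 4 O.
Si: 0.71501 × 1.40010 = 1.001 atoms per formula unit.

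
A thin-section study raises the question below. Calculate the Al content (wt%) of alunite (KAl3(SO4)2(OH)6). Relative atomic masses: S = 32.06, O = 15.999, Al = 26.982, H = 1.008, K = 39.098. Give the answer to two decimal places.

Formula mass = 1·39.098 + 3·26.982 + 2·32.06 + 14·15.999 + 6·1.008 = 414.198 g/mol, of which 80.946 g is Al.
So Al makes up 80.946/414.198 = 0.1954 of the mass, i.e. 19.54%.

19.54 wt%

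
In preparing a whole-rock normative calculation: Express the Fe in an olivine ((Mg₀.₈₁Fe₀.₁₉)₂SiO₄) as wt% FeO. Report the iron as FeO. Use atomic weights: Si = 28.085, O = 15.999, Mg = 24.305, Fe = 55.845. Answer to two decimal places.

17.88 wt%

M((Mg₀.₈₁Fe₀.₁₉)₂SiO₄) = 152.676 g/mol; M(FeO) = 71.844 g/mol.
Moles FeO per formula unit = 0.38 Fe ÷ 1 = 0.3800.
FeO fraction = (0.3800 × 71.844) / 152.676 = 27.301/152.676 = 0.1788.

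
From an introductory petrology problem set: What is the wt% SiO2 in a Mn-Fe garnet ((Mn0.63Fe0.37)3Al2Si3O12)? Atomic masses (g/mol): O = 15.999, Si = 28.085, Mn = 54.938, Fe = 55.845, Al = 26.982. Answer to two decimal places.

M((Mn0.63Fe0.37)3Al2Si3O12) = 496.028 g/mol; M(SiO2) = 60.083 g/mol.
Moles SiO2 per formula unit = 3 Si ÷ 1 = 3.0000.
SiO2 fraction = (3.0000 × 60.083) / 496.028 = 180.249/496.028 = 0.3634.

36.34 wt%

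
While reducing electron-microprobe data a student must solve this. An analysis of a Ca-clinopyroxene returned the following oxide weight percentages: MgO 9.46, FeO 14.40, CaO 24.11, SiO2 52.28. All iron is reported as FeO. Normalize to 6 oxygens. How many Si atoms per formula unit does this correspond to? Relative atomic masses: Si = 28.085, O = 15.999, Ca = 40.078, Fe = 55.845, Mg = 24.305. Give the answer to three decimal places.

2.004 Si apfu

9.46 wt% MgO ÷ 40.304 g/mol = 0.23472 mol, giving 0.23472 Mg and 0.23472 O.
14.40 wt% FeO ÷ 71.844 g/mol = 0.20043 mol, giving 0.20043 Fe and 0.20043 O.
24.11 wt% CaO ÷ 56.077 g/mol = 0.42994 mol, giving 0.42994 Ca and 0.42994 O.
52.28 wt% SiO2 ÷ 60.083 g/mol = 0.87013 mol, giving 0.87013 Si and 1.74026 O.
Oxygen sums to 2.60535; scaling by 6/2.60535 = 2.30295 puts the formula on 6 O.
Si: 0.87013 × 2.30295 = 2.004 atoms per formula unit.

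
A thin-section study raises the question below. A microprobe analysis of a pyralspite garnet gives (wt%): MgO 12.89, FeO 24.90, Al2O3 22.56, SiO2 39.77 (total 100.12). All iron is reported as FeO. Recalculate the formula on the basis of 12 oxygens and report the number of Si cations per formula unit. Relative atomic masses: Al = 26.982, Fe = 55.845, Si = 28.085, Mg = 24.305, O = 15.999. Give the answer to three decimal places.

MgO: 12.89/40.304 = 0.31982 mol → 0.31982 mol Mg, 0.31982 mol O.
FeO: 24.90/71.844 = 0.34658 mol → 0.34658 mol Fe, 0.34658 mol O.
Al2O3: 22.56/101.961 = 0.22126 mol → 0.44252 mol Al, 0.66378 mol O.
SiO2: 39.77/60.083 = 0.66192 mol → 0.66192 mol Si, 1.32384 mol O.
Total oxygen = 2.65402 mol. Normalization factor = 12/2.65402 = 4.52144.
Si per 12 O = 0.66192 × 4.52144 = 2.993.

2.993 Si apfu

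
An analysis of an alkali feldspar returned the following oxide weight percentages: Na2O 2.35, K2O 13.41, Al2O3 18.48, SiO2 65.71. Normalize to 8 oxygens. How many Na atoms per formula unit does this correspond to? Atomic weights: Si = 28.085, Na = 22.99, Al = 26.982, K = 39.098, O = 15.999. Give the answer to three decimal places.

Na2O (M=61.979): mol = 0.03792; Na = 0.07584, O = 0.03792.
K2O (M=94.195): mol = 0.14236; K = 0.28472, O = 0.14236.
Al2O3 (M=101.961): mol = 0.18125; Al = 0.36250, O = 0.54375.
SiO2 (M=60.083): mol = 1.09365; Si = 1.09365, O = 2.18730.
ΣO = 2.91133; factor = 8/ΣO = 2.74788.
Na apfu = 0.07584 × 2.74788 = 0.208.

0.208 Na apfu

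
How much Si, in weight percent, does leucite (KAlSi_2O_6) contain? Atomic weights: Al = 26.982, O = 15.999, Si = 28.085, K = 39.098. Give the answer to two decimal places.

Molar mass of KAlSi_2O_6: 1·39.098 + 1·26.982 + 2·28.085 + 6·15.999 = 218.244 g/mol.
Mass of Si per formula unit: 2 × 28.085 = 56.170 g.
Weight fraction Si = 56.170 / 218.244 = 0.2574.

25.74 weight percent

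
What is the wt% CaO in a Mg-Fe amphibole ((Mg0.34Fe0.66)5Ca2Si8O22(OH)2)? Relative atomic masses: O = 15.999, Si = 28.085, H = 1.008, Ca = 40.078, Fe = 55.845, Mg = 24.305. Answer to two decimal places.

Molar mass of (Mg0.34Fe0.66)5Ca2Si8O22(OH)2 = 1.70×24.305 + 3.30×55.845 + 2×40.078 + 8×28.085 + 24×15.999 + 2×1.008 = 916.435 g/mol.
Each formula unit contains 2 Ca, equivalent to 2/1 = 2.0000 mol CaO.
M(CaO) = 1×40.078 + 1×15.999 = 56.077 g/mol.
Mass of CaO per formula unit = 2.0000 × 56.077 = 112.154 g.
CaO wt% = 112.154 / 916.435 × 100 = 12.24%.

12.24 wt%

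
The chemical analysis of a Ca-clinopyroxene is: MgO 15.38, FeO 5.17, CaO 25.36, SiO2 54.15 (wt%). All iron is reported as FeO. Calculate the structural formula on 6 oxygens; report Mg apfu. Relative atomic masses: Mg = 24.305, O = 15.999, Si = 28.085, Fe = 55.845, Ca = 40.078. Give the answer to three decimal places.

MgO: 15.38/40.304 = 0.38160 mol → 0.38160 mol Mg, 0.38160 mol O.
FeO: 5.17/71.844 = 0.07196 mol → 0.07196 mol Fe, 0.07196 mol O.
CaO: 25.36/56.077 = 0.45224 mol → 0.45224 mol Ca, 0.45224 mol O.
SiO2: 54.15/60.083 = 0.90125 mol → 0.90125 mol Si, 1.80250 mol O.
Total oxygen = 2.70830 mol. Normalization factor = 6/2.70830 = 2.21541.
Mg per 6 O = 0.38160 × 2.21541 = 0.845.

0.845 Mg apfu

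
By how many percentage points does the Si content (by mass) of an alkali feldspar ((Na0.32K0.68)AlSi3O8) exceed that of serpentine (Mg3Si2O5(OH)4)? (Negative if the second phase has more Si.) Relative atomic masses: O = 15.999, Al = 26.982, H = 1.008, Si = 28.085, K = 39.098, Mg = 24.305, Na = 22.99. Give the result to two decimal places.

10.57 percentage points

M((Na0.32K0.68)AlSi3O8) = 273.172 g/mol, so wt% Si = 84.255/273.172 × 100 = 30.84%.
M(Mg3Si2O5(OH)4) = 277.108 g/mol, so wt% Si = 56.170/277.108 × 100 = 20.27%.
30.84 − 20.27 = 10.57 pp.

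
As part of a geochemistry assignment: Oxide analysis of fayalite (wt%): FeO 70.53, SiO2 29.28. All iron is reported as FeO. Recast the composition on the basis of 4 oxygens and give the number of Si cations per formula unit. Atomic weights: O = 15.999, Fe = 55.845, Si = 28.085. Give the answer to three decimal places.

0.996 Si apfu

FeO: 70.53/71.844 = 0.98171 mol → 0.98171 mol Fe, 0.98171 mol O.
SiO2: 29.28/60.083 = 0.48733 mol → 0.48733 mol Si, 0.97466 mol O.
Total oxygen = 1.95637 mol. Normalization factor = 4/1.95637 = 2.04460.
Si per 4 O = 0.48733 × 2.04460 = 0.996.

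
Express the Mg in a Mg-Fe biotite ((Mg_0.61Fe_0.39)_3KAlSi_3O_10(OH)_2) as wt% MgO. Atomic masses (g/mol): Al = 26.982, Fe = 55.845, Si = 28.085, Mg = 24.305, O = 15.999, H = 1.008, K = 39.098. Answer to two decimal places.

M((Mg_0.61Fe_0.39)_3KAlSi_3O_10(OH)_2) = 454.156 g/mol; M(MgO) = 40.304 g/mol.
Moles MgO per formula unit = 1.83 Mg ÷ 1 = 1.8300.
MgO fraction = (1.8300 × 40.304) / 454.156 = 73.756/454.156 = 0.1624.

16.24 wt%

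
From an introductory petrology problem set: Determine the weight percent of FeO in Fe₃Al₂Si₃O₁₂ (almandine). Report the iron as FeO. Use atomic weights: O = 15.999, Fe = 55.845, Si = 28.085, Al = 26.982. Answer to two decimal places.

43.30 wt%

Formula mass = 497.742 g/mol.
3 Fe → 3.0000 mol FeO per formula unit; M(FeO) = 71.844, so FeO mass = 215.532 g.
215.532/497.742 × 100 = 43.30 wt%.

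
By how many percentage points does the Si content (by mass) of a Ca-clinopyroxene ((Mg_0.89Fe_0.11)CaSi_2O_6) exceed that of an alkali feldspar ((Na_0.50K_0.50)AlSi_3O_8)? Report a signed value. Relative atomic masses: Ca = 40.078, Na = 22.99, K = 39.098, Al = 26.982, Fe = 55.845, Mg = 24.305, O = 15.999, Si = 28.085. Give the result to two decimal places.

First mineral: 56.170 g Si in 220.016 g formula = 25.53 wt% Si.
Second mineral: 84.255 g Si in 270.273 g formula = 31.17 wt% Si.
25.53% − 31.17% gives a difference of -5.64 percentage points.

-5.64 percentage points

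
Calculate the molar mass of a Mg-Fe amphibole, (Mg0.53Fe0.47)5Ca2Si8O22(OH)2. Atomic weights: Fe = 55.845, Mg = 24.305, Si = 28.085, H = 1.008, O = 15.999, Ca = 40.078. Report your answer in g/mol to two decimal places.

886.47 g/mol

The formula mass is the sum 2.65·24.305 + 2.35·55.845 + 2·40.078 + 8·28.085 + 24·15.999 + 2·1.008.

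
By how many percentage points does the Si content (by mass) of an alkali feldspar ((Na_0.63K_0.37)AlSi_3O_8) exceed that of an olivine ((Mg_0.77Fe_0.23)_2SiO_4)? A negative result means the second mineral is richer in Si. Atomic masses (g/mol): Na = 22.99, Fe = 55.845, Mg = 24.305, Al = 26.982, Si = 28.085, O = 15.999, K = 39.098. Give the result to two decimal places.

13.32 percentage points

First mineral: 84.255 g Si in 268.179 g formula = 31.42 wt% Si.
Second mineral: 28.085 g Si in 155.199 g formula = 18.10 wt% Si.
31.42% − 18.10% gives a difference of 13.32 percentage points.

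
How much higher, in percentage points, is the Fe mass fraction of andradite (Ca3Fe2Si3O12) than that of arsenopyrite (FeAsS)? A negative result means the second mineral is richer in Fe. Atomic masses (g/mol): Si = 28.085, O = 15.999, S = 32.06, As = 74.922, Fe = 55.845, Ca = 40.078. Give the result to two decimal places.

-12.32 percentage points

First mineral: 111.690 g Fe in 508.167 g formula = 21.98 wt% Fe.
Second mineral: 55.845 g Fe in 162.827 g formula = 34.30 wt% Fe.
21.98% − 34.30% gives a difference of -12.32 percentage points.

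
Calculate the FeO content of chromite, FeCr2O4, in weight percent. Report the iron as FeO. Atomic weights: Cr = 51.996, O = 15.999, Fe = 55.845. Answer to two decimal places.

32.10 wt%

M(FeCr2O4) = 223.833 g/mol; M(FeO) = 71.844 g/mol.
Moles FeO per formula unit = 1 Fe ÷ 1 = 1.0000.
FeO fraction = (1.0000 × 71.844) / 223.833 = 71.844/223.833 = 0.3210.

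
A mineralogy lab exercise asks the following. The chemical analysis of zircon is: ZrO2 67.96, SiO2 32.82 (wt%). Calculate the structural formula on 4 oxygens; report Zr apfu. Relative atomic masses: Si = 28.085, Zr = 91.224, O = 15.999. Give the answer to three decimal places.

ZrO2: 67.96/123.222 = 0.55152 mol → 0.55152 mol Zr, 1.10304 mol O.
SiO2: 32.82/60.083 = 0.54624 mol → 0.54624 mol Si, 1.09248 mol O.
Total oxygen = 2.19552 mol. Normalization factor = 4/2.19552 = 1.82189.
Zr per 4 O = 0.55152 × 1.82189 = 1.005.

1.005 Zr apfu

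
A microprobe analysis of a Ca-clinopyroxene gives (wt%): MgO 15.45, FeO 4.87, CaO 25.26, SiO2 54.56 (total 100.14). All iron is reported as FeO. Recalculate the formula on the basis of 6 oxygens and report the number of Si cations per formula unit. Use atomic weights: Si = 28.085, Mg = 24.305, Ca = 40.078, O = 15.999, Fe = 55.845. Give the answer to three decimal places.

2.005 Si apfu

15.45 wt% MgO ÷ 40.304 g/mol = 0.38334 mol, giving 0.38334 Mg and 0.38334 O.
4.87 wt% FeO ÷ 71.844 g/mol = 0.06779 mol, giving 0.06779 Fe and 0.06779 O.
25.26 wt% CaO ÷ 56.077 g/mol = 0.45045 mol, giving 0.45045 Ca and 0.45045 O.
54.56 wt% SiO2 ÷ 60.083 g/mol = 0.90808 mol, giving 0.90808 Si and 1.81616 O.
Oxygen sums to 2.71774; scaling by 6/2.71774 = 2.20772 puts the formula on 6 O.
Si: 0.90808 × 2.20772 = 2.005 atoms per formula unit.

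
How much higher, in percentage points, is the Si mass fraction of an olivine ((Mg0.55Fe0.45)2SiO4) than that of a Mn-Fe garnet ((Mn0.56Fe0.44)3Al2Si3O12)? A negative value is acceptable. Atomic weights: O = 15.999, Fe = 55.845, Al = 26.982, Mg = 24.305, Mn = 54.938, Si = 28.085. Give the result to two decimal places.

Si in (Mg0.55Fe0.45)2SiO4: molar mass 169.077 g/mol; 1×28.085 = 28.085 g → 16.61 wt%.
Si in (Mn0.56Fe0.44)3Al2Si3O12: molar mass 496.218 g/mol; 3×28.085 = 84.255 g → 16.98 wt%.
Difference = 16.61 − 16.98 = -0.37 percentage points.

-0.37 percentage points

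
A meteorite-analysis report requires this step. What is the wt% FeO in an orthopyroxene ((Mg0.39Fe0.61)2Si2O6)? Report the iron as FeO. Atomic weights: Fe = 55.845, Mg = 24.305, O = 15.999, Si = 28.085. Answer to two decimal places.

Molar mass of (Mg0.39Fe0.61)2Si2O6 = 0.78·24.305 + 1.22·55.845 + 2·28.085 + 6·15.999 = 239.253 g/mol.
Each formula unit contains 1.22 Fe, equivalent to 1.22/1 = 1.2200 mol FeO.
M(FeO) = 1×55.845 + 1×15.999 = 71.844 g/mol.
Mass of FeO per formula unit = 1.2200 × 71.844 = 87.650 g.
FeO wt% = 87.650 / 239.253 × 100 = 36.63%.

36.63 wt%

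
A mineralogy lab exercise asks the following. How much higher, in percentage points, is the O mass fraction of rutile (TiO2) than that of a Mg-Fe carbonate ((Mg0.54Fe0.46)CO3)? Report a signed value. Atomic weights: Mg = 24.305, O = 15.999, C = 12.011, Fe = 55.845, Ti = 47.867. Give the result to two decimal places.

First mineral: 31.998 g O in 79.865 g formula = 40.07 wt% O.
Second mineral: 47.997 g O in 98.821 g formula = 48.57 wt% O.
40.07% − 48.57% gives a difference of -8.50 percentage points.

-8.50 percentage points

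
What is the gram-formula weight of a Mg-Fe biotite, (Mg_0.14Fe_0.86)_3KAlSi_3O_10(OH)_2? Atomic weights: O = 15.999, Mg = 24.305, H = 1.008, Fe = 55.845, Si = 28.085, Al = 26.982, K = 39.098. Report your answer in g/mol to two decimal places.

498.63 g/mol

The formula mass is the sum 0.42×24.305 + 2.58×55.845 + 1×39.098 + 1×26.982 + 3×28.085 + 12×15.999 + 2×1.008.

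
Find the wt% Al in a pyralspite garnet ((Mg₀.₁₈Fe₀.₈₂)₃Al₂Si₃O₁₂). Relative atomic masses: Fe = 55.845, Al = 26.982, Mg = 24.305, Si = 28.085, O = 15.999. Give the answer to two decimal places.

Formula mass = 0.54·24.305 + 2.46·55.845 + 2·26.982 + 3·28.085 + 12·15.999 = 480.710 g/mol, of which 53.964 g is Al.
So Al makes up 53.964/480.710 = 0.1123 of the mass, i.e. 11.23%.

11.23 weight percent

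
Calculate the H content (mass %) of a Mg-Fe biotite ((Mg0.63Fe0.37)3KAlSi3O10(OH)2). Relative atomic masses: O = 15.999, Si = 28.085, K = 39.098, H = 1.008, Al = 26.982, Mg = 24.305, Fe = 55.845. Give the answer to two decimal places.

0.45 mass %

Formula mass = 1.89·24.305 + 1.11·55.845 + 1·39.098 + 1·26.982 + 3·28.085 + 12·15.999 + 2·1.008 = 452.263 g/mol, of which 2.016 g is H.
So H makes up 2.016/452.263 = 0.0045 of the mass, i.e. 0.45%.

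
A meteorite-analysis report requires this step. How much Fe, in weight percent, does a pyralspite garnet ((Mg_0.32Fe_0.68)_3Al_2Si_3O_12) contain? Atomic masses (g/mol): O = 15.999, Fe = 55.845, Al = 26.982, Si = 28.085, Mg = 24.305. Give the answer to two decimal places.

Molar mass of (Mg_0.32Fe_0.68)_3Al_2Si_3O_12: 0.96*24.305 + 2.04*55.845 + 2*26.982 + 3*28.085 + 12*15.999 = 467.464 g/mol.
Mass of Fe per formula unit: 2.04 × 55.845 = 113.924 g.
Weight fraction Fe = 113.924 / 467.464 = 0.2437.

24.37 weight percent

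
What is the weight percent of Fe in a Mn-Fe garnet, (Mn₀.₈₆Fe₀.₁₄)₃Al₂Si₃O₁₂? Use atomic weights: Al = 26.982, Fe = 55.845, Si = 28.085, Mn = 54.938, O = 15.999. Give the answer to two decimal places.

Molar mass of (Mn₀.₈₆Fe₀.₁₄)₃Al₂Si₃O₁₂: 2.58*54.938 + 0.42*55.845 + 2*26.982 + 3*28.085 + 12*15.999 = 495.402 g/mol.
Mass of Fe per formula unit: 0.42 × 55.845 = 23.455 g.
Weight fraction Fe = 23.455 / 495.402 = 0.0473.

4.73 wt%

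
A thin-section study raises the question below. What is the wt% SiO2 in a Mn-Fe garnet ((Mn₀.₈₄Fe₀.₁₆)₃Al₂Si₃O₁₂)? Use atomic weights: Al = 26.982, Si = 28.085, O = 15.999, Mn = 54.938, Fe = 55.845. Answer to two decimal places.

Formula mass = 495.456 g/mol.
3 Si → 3.0000 mol SiO2 per formula unit; M(SiO2) = 60.083, so SiO2 mass = 180.249 g.
180.249/495.456 × 100 = 36.38 wt%.

36.38 wt%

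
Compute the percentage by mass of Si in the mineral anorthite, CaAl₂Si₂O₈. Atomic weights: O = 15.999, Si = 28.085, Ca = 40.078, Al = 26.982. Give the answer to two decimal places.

M(CaAl₂Si₂O₈) = 278.204 g/mol.
Si contributes 2 × 28.085 = 56.170 g per mole.
56.170/278.204 = 0.2019 → 20.19%.

20.19 weight percent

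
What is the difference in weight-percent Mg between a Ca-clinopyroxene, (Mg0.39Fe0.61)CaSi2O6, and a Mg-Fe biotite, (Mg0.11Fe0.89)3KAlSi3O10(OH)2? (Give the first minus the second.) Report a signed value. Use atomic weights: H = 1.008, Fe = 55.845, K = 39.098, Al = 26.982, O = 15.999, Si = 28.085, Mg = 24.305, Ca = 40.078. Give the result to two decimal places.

2.42 percentage points

M((Mg0.39Fe0.61)CaSi2O6) = 235.786 g/mol, so wt% Mg = 9.479/235.786 × 100 = 4.02%.
M((Mg0.11Fe0.89)3KAlSi3O10(OH)2) = 501.466 g/mol, so wt% Mg = 8.021/501.466 × 100 = 1.60%.
4.02 − 1.60 = 2.42 pp.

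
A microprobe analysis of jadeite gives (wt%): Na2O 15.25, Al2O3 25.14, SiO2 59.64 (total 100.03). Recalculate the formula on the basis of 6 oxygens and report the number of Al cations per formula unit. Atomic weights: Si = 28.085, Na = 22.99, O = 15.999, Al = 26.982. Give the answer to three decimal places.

0.996 Al apfu

Na2O: 15.25/61.979 = 0.24605 mol → 0.49210 mol Na, 0.24605 mol O.
Al2O3: 25.14/101.961 = 0.24656 mol → 0.49312 mol Al, 0.73968 mol O.
SiO2: 59.64/60.083 = 0.99263 mol → 0.99263 mol Si, 1.98526 mol O.
Total oxygen = 2.97099 mol. Normalization factor = 6/2.97099 = 2.01953.
Al per 6 O = 0.49312 × 2.01953 = 0.996.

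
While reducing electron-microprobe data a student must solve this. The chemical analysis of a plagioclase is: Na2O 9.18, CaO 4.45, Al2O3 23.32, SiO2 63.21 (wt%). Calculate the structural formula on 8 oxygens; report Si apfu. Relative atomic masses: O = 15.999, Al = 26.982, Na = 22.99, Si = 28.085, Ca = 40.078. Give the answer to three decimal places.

2.789 Si apfu

Na2O: 9.18/61.979 = 0.14811 mol → 0.29622 mol Na, 0.14811 mol O.
CaO: 4.45/56.077 = 0.07936 mol → 0.07936 mol Ca, 0.07936 mol O.
Al2O3: 23.32/101.961 = 0.22871 mol → 0.45742 mol Al, 0.68613 mol O.
SiO2: 63.21/60.083 = 1.05204 mol → 1.05204 mol Si, 2.10408 mol O.
Total oxygen = 3.01768 mol. Normalization factor = 8/3.01768 = 2.65104.
Si per 8 O = 1.05204 × 2.65104 = 2.789.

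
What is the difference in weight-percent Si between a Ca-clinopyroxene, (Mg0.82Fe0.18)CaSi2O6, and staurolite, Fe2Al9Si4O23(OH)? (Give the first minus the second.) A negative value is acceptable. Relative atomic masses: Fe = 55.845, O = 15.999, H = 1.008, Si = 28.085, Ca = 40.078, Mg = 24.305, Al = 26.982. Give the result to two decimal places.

12.09 percentage points

M((Mg0.82Fe0.18)CaSi2O6) = 222.224 g/mol, so wt% Si = 56.170/222.224 × 100 = 25.28%.
M(Fe2Al9Si4O23(OH)) = 851.852 g/mol, so wt% Si = 112.340/851.852 × 100 = 13.19%.
25.28 − 13.19 = 12.09 pp.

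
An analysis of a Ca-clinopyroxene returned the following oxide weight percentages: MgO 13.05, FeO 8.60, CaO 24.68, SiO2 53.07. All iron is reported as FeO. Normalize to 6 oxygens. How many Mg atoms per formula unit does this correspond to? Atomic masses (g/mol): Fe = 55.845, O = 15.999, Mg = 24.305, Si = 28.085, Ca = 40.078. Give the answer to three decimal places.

MgO: 13.05/40.304 = 0.32379 mol → 0.32379 mol Mg, 0.32379 mol O.
FeO: 8.60/71.844 = 0.11970 mol → 0.11970 mol Fe, 0.11970 mol O.
CaO: 24.68/56.077 = 0.44011 mol → 0.44011 mol Ca, 0.44011 mol O.
SiO2: 53.07/60.083 = 0.88328 mol → 0.88328 mol Si, 1.76656 mol O.
Total oxygen = 2.65016 mol. Normalization factor = 6/2.65016 = 2.26401.
Mg per 6 O = 0.32379 × 2.26401 = 0.733.

0.733 Mg apfu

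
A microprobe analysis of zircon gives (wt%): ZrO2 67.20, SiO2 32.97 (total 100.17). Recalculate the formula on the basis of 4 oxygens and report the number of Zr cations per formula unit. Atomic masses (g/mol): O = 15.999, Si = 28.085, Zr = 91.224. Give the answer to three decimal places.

ZrO2 (M=123.222): mol = 0.54536; Zr = 0.54536, O = 1.09072.
SiO2 (M=60.083): mol = 0.54874; Si = 0.54874, O = 1.09748.
ΣO = 2.18820; factor = 4/ΣO = 1.82799.
Zr apfu = 0.54536 × 1.82799 = 0.997.

0.997 Zr apfu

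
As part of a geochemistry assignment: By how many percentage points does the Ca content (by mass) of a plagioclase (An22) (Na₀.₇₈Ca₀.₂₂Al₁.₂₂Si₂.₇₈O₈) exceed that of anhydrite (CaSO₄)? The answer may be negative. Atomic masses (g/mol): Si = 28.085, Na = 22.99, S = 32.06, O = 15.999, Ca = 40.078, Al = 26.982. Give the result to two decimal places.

-26.12 percentage points

M(Na₀.₇₈Ca₀.₂₂Al₁.₂₂Si₂.₇₈O₈) = 265.736 g/mol, so wt% Ca = 8.817/265.736 × 100 = 3.32%.
M(CaSO₄) = 136.134 g/mol, so wt% Ca = 40.078/136.134 × 100 = 29.44%.
3.32 − 29.44 = -26.12 pp.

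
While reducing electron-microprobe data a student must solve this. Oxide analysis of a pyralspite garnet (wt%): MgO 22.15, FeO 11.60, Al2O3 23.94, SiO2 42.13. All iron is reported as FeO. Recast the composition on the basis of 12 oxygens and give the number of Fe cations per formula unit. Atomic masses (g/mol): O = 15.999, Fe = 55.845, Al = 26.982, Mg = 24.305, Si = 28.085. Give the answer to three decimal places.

22.15 wt% MgO ÷ 40.304 g/mol = 0.54957 mol, giving 0.54957 Mg and 0.54957 O.
11.60 wt% FeO ÷ 71.844 g/mol = 0.16146 mol, giving 0.16146 Fe and 0.16146 O.
23.94 wt% Al2O3 ÷ 101.961 g/mol = 0.23480 mol, giving 0.46960 Al and 0.70440 O.
42.13 wt% SiO2 ÷ 60.083 g/mol = 0.70120 mol, giving 0.70120 Si and 1.40240 O.
Oxygen sums to 2.81783; scaling by 12/2.81783 = 4.25860 puts the formula on 12 O.
Fe: 0.16146 × 4.25860 = 0.688 atoms per formula unit.

0.688 Fe apfu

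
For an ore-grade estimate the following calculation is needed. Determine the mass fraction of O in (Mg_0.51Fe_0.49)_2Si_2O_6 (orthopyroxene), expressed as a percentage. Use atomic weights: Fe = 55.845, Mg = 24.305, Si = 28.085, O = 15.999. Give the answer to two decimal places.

41.43 wt%

Formula mass = 1.02·24.305 + 0.98·55.845 + 2·28.085 + 6·15.999 = 231.683 g/mol, of which 95.994 g is O.
So O makes up 95.994/231.683 = 0.4143 of the mass, i.e. 41.43%.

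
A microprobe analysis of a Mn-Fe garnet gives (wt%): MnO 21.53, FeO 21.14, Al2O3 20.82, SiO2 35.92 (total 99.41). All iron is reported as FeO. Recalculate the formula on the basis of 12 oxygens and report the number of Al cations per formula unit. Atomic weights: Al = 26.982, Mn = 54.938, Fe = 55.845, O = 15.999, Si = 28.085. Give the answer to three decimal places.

MnO (M=70.937): mol = 0.30351; Mn = 0.30351, O = 0.30351.
FeO (M=71.844): mol = 0.29425; Fe = 0.29425, O = 0.29425.
Al2O3 (M=101.961): mol = 0.20420; Al = 0.40840, O = 0.61260.
SiO2 (M=60.083): mol = 0.59784; Si = 0.59784, O = 1.19568.
ΣO = 2.40604; factor = 12/ΣO = 4.98745.
Al apfu = 0.40840 × 4.98745 = 2.037.

2.037 Al apfu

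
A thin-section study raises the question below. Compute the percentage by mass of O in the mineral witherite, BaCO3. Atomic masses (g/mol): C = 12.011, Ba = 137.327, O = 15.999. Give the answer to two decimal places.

Molar mass of BaCO3: 1×137.327 + 1×12.011 + 3×15.999 = 197.335 g/mol.
Mass of O per formula unit: 3 × 15.999 = 47.997 g.
Weight fraction O = 47.997 / 197.335 = 0.2432.

24.32 wt%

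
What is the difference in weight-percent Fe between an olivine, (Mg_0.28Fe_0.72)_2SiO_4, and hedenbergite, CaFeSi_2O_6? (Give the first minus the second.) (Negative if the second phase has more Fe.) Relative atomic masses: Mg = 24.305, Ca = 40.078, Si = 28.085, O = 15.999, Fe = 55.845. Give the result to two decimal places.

Fe in (Mg_0.28Fe_0.72)_2SiO_4: molar mass 186.109 g/mol; 1.44×55.845 = 80.417 g → 43.21 wt%.
Fe in CaFeSi_2O_6: molar mass 248.087 g/mol; 1×55.845 = 55.845 g → 22.51 wt%.
Difference = 43.21 − 22.51 = 20.70 percentage points.

20.70 percentage points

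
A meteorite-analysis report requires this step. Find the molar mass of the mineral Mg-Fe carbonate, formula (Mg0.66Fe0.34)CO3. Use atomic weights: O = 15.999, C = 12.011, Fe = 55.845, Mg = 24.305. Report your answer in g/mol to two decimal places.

The formula mass is the sum 0.66*24.305 + 0.34*55.845 + 1*12.011 + 3*15.999.

95.04 g/mol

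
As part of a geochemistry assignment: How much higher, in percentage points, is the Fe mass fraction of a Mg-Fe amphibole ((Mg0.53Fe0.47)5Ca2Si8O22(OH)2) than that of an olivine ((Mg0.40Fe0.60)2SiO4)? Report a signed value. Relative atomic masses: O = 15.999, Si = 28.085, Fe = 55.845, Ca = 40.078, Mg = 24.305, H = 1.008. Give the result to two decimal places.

First mineral: 131.236 g Fe in 886.472 g formula = 14.80 wt% Fe.
Second mineral: 67.014 g Fe in 178.539 g formula = 37.53 wt% Fe.
14.80% − 37.53% gives a difference of -22.73 percentage points.

-22.73 percentage points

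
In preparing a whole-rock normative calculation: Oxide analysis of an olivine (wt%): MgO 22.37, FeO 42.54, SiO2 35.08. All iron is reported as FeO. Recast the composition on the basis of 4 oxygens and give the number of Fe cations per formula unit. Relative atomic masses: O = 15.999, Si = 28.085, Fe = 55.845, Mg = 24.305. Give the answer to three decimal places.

MgO (M=40.304): mol = 0.55503; Mg = 0.55503, O = 0.55503.
FeO (M=71.844): mol = 0.59212; Fe = 0.59212, O = 0.59212.
SiO2 (M=60.083): mol = 0.58386; Si = 0.58386, O = 1.16772.
ΣO = 2.31487; factor = 4/ΣO = 1.72796.
Fe apfu = 0.59212 × 1.72796 = 1.023.

1.023 Fe apfu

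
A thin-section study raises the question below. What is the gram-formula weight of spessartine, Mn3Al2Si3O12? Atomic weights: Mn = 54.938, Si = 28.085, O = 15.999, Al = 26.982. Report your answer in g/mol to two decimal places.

Mn: 3 × 54.938 = 164.8140
Al: 2 × 26.982 = 53.9640
Si: 3 × 28.085 = 84.2550
O: 12 × 15.999 = 191.9880
Summing the contributions gives the formula mass.

495.02 g/mol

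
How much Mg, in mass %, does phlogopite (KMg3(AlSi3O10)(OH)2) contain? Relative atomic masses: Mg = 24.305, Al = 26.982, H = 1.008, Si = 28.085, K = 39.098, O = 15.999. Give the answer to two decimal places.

M(KMg3(AlSi3O10)(OH)2) = 417.254 g/mol.
Mg contributes 3 × 24.305 = 72.915 g per mole.
72.915/417.254 = 0.1747 → 17.47%.

17.47 mass %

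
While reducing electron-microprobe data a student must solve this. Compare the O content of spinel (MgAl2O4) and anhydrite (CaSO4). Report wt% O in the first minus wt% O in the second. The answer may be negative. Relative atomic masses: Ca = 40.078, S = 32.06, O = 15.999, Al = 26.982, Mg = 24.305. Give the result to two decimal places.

First mineral: 63.996 g O in 142.265 g formula = 44.98 wt% O.
Second mineral: 63.996 g O in 136.134 g formula = 47.01 wt% O.
44.98% − 47.01% gives a difference of -2.03 percentage points.

-2.03 percentage points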